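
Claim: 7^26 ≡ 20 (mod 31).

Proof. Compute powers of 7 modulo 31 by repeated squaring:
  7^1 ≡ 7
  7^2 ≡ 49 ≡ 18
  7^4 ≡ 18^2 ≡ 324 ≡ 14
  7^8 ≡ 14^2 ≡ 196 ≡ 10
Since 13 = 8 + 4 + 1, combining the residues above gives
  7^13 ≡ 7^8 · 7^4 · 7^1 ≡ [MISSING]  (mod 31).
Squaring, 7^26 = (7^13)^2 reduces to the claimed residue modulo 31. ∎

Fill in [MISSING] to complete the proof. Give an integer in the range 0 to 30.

Multiply the listed residues: 10 · 14 · 7 = 140 → 980.
Reducing modulo 31: 980 = 31·31 + 19, so 7^13 ≡ 19.

19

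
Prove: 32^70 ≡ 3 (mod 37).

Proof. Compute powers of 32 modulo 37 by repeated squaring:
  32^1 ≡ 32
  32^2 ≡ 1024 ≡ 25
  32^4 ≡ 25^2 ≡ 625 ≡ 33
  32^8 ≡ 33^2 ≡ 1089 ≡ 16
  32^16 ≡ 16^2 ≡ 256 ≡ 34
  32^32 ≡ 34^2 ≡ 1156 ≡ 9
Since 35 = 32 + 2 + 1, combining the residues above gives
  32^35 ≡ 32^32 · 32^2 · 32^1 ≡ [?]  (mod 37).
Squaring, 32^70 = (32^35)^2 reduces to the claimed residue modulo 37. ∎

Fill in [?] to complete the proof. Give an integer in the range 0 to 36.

Multiply the listed residues: 9 · 25 · 32 = 225 → 7200.
Reducing modulo 37: 7200 = 194·37 + 22, so 32^35 ≡ 22.

22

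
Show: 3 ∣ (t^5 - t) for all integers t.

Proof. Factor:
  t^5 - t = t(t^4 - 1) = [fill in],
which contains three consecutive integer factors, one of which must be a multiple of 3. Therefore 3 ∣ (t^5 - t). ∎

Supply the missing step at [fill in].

t^4 - 1 = (t^2 - 1)(t^2 + 1), and t^2 - 1 = (t-1)(t+1).
So t(t^4 - 1) = (t - 1)t(t + 1)(t^2 + 1).

(t - 1)t(t + 1)(t^2 + 1)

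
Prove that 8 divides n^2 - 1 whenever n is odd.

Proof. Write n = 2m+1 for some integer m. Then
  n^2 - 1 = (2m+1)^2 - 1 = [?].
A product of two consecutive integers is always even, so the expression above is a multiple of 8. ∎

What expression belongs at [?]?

(2m+1)^2 - 1 = 4m^2 + 4m + 1 - 1 = 4m^2 + 4m = 4m(m+1).
Since m and m+1 are consecutive, m(m+1) is even, and 4·(even) is a multiple of 8.

4m(m + 1)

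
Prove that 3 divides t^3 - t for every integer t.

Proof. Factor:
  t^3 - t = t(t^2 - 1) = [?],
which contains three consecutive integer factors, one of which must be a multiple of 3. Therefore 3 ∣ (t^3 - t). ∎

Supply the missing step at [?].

(t - 1)t(t + 1)

t(t^2 - 1) = t(t - 1)(t + 1) = (t - 1)t(t + 1).
These three factors are consecutive integers, so their product is divisible by 3.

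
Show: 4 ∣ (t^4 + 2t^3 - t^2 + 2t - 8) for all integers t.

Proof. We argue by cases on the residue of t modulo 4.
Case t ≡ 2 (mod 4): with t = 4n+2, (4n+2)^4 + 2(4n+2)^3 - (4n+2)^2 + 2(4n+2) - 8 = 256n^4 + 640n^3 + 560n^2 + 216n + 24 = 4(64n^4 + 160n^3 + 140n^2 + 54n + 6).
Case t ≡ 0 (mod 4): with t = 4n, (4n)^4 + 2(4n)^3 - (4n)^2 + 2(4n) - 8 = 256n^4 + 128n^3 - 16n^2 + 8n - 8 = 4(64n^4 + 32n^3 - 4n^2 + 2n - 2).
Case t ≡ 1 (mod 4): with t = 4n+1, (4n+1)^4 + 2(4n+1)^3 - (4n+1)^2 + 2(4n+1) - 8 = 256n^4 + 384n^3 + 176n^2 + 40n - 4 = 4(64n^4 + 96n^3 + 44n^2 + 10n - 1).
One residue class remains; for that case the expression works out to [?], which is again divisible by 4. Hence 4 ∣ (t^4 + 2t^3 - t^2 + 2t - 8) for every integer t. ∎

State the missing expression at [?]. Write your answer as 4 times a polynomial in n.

Only t ≡ 3 (mod 4) is unaccounted for. Put t = 4n+3:
(4n+3)^4 + 2(4n+3)^3 - (4n+3)^2 + 2(4n+3) - 8 expands to 256n^4 + 896n^3 + 1136n^2 + 632n + 124,
and factoring out 4 leaves 4(64n^4 + 224n^3 + 284n^2 + 158n + 31).

4(64n^4 + 224n^3 + 284n^2 + 158n + 31)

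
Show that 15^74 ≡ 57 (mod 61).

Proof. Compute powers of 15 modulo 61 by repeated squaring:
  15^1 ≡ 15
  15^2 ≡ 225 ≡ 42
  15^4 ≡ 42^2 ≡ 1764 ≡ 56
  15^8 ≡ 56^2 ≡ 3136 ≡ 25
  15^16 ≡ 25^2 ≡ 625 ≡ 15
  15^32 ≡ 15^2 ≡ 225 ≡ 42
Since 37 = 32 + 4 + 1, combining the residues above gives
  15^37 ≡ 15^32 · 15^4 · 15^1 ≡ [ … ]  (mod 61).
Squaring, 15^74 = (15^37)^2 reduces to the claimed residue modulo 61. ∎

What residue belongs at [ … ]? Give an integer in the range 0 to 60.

Multiply the listed residues: 42 · 56 · 15 = 2352 → 35280.
Reducing modulo 61: 35280 = 578·61 + 22, so 15^37 ≡ 22.

22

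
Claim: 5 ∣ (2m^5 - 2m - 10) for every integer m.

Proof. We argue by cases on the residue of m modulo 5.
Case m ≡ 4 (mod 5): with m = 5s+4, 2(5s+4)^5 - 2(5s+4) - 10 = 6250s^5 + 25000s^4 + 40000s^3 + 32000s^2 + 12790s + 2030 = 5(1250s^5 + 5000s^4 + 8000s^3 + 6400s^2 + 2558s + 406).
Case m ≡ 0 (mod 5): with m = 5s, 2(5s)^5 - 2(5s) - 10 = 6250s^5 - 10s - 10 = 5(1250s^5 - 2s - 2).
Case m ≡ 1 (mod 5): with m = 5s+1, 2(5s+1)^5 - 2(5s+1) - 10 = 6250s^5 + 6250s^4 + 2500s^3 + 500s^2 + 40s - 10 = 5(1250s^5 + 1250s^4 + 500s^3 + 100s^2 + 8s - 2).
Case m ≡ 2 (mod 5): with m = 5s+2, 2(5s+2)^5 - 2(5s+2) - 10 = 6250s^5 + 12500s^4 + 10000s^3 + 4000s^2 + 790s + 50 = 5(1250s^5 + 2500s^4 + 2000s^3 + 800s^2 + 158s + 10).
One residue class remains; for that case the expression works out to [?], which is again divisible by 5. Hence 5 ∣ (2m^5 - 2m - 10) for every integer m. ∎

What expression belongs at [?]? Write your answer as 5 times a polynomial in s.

5(1250s^5 + 3750s^4 + 4500s^3 + 2700s^2 + 808s + 94)

Only m ≡ 3 (mod 5) is unaccounted for. Put m = 5s+3:
2(5s+3)^5 - 2(5s+3) - 10 expands to 6250s^5 + 18750s^4 + 22500s^3 + 13500s^2 + 4040s + 470,
and factoring out 5 leaves 5(1250s^5 + 3750s^4 + 4500s^3 + 2700s^2 + 808s + 94).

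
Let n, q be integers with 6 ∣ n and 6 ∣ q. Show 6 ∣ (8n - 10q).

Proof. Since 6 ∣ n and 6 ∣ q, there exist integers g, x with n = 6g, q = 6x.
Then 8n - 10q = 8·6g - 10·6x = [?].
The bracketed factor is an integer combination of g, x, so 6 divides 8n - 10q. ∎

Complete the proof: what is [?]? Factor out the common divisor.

Pull the common 6 out of every term: 8·6g - 10·6x = 6(8g - 10x).
8g - 10x is an integer, which exhibits the divisibility.

6(8g - 10x)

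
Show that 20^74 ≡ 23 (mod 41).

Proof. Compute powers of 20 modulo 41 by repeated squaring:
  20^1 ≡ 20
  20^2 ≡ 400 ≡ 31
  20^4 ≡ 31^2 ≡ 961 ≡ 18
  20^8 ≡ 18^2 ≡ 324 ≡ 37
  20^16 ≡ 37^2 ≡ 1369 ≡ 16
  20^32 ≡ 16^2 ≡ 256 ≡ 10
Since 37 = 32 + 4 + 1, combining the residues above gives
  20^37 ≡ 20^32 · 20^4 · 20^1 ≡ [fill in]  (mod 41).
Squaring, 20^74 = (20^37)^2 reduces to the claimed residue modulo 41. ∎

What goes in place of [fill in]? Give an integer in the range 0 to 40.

Multiply the listed residues: 10 · 18 · 20 = 180 → 3600.
Reducing modulo 41: 3600 = 87·41 + 33, so 20^37 ≡ 33.

33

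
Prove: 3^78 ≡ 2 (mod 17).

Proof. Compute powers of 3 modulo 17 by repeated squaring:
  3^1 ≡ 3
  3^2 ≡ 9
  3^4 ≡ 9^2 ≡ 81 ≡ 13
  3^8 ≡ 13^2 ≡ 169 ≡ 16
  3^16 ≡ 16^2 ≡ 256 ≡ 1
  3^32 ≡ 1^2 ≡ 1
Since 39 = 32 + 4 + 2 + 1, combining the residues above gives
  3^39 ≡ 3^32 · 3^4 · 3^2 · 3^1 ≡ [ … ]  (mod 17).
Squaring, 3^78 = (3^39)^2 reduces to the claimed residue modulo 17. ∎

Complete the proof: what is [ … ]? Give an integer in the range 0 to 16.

Multiply the listed residues: 1 · 13 · 9 · 3 = 13 → 117 → 351.
Reducing modulo 17: 351 = 20·17 + 11, so 3^39 ≡ 11.

11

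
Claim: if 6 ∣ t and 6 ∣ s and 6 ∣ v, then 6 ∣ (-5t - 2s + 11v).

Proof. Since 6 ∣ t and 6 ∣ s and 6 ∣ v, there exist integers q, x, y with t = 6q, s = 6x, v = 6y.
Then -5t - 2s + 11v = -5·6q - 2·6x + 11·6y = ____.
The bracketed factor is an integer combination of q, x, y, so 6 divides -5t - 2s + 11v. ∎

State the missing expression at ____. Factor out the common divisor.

6(-5q - 2x + 11y)

Each term has a factor of 6: -5·6q - 2·6x + 11·6y = 6·(-5q - 2x + 11y).
Since -5q - 2x + 11y is an integer, 6 ∣ (-5t - 2s + 11v).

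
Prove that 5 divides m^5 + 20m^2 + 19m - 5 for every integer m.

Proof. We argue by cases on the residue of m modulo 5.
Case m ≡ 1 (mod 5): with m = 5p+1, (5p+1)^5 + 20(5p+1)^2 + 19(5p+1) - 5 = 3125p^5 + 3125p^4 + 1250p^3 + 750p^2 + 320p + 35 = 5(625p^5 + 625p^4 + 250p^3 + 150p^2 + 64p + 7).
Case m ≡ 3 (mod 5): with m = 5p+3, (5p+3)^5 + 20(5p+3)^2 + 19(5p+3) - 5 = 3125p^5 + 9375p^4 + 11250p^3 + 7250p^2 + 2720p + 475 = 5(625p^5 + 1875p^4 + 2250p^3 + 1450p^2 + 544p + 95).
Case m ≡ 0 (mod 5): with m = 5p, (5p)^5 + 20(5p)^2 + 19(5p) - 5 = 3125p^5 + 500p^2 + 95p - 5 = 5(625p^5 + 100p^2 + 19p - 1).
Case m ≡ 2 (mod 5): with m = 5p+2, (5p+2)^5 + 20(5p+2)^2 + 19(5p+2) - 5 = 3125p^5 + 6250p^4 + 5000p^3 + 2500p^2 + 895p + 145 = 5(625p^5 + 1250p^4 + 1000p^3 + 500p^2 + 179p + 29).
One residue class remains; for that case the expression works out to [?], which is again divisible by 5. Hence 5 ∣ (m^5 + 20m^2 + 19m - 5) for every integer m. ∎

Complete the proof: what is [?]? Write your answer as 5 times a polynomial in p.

5(625p^5 + 2500p^4 + 4000p^3 + 3300p^2 + 1459p + 283)

Only m ≡ 4 (mod 5) is unaccounted for. Put m = 5p+4:
(5p+4)^5 + 20(5p+4)^2 + 19(5p+4) - 5 expands to 3125p^5 + 12500p^4 + 20000p^3 + 16500p^2 + 7295p + 1415,
and factoring out 5 leaves 5(625p^5 + 2500p^4 + 4000p^3 + 3300p^2 + 1459p + 283).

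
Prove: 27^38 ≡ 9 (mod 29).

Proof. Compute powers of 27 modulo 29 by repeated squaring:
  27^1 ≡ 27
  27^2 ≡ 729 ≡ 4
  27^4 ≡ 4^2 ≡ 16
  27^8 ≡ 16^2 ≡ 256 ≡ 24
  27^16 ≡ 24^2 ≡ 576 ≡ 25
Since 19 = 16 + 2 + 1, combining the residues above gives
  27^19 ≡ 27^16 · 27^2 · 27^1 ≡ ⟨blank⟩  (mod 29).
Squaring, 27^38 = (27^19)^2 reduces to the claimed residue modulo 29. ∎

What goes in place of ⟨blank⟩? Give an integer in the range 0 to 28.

3

Multiply the listed residues: 25 · 4 · 27 = 100 → 2700.
Reducing modulo 29: 2700 = 93·29 + 3, so 27^19 ≡ 3.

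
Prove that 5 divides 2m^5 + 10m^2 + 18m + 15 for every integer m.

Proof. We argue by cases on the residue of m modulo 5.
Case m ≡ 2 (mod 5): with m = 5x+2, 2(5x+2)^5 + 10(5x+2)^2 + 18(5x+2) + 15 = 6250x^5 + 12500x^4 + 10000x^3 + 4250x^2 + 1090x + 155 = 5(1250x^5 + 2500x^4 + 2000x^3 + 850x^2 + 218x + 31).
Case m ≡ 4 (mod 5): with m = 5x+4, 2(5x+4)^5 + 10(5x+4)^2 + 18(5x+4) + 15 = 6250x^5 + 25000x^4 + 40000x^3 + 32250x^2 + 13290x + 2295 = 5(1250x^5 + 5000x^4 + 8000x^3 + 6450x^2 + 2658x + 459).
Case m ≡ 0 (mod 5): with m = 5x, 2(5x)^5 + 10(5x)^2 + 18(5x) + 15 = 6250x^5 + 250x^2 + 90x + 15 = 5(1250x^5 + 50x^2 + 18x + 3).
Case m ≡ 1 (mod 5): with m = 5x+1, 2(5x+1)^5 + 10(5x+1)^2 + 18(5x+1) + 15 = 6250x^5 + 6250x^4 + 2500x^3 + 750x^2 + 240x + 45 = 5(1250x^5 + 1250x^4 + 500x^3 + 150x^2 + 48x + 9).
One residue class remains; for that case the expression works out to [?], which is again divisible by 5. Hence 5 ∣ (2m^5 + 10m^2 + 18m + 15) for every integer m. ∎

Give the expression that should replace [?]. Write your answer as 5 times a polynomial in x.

Only m ≡ 3 (mod 5) is unaccounted for. Put m = 5x+3:
2(5x+3)^5 + 10(5x+3)^2 + 18(5x+3) + 15 expands to 6250x^5 + 18750x^4 + 22500x^3 + 13750x^2 + 4440x + 645,
and factoring out 5 leaves 5(1250x^5 + 3750x^4 + 4500x^3 + 2750x^2 + 888x + 129).

5(1250x^5 + 3750x^4 + 4500x^3 + 2750x^2 + 888x + 129)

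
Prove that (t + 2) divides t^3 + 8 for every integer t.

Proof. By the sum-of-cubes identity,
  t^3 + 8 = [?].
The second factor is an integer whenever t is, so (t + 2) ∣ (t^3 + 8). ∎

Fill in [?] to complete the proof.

(t + 2)(t^2 - 2t + 4)

Polynomial division of t^3 + 8 by t + 2 leaves remainder 0 and quotient t^2 - 2t + 4.
Hence t^3 + 8 = (t + 2)(t^2 - 2t + 4).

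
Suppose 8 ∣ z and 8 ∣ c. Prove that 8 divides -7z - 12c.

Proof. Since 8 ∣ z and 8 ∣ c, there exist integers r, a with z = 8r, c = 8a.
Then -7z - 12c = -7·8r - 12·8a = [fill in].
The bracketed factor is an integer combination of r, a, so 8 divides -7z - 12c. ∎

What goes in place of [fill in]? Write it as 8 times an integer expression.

Each term has a factor of 8: -7·8r - 12·8a = 8·(-12a - 7r).
Since -12a - 7r is an integer, 8 ∣ (-7z - 12c).

8(-12a - 7r)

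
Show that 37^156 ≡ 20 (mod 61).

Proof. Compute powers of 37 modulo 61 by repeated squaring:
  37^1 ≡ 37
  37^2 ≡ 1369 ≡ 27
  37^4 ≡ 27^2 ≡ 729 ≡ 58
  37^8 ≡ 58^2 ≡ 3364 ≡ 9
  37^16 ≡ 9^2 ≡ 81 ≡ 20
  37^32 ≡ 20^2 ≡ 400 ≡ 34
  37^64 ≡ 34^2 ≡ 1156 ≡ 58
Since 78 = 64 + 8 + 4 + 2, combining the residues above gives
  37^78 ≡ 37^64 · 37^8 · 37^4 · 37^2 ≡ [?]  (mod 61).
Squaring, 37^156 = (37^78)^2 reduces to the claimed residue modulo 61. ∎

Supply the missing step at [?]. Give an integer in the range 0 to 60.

Multiply the listed residues: 58 · 9 · 58 · 27 = 522 → 30276 → 817452.
Reducing modulo 61: 817452 = 13400·61 + 52, so 37^78 ≡ 52.

52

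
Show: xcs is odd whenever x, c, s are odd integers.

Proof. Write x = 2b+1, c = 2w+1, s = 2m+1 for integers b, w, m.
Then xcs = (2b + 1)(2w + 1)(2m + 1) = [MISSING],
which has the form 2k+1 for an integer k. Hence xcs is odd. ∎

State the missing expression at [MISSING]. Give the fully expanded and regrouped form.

(2b + 1)(2w + 1)(2m + 1) = 8bmw + 4bm + 4bw + 2b + 4mw + 2m + 2w + 1
= 2(4bmw + 2bm + 2bw + b + 2mw + m + w) + 1.
Since 4bmw + 2bm + 2bw + b + 2mw + m + w is an integer, the product is of the form 2k+1 for an integer k.

2(4bmw + 2bm + 2bw + b + 2mw + m + w) + 1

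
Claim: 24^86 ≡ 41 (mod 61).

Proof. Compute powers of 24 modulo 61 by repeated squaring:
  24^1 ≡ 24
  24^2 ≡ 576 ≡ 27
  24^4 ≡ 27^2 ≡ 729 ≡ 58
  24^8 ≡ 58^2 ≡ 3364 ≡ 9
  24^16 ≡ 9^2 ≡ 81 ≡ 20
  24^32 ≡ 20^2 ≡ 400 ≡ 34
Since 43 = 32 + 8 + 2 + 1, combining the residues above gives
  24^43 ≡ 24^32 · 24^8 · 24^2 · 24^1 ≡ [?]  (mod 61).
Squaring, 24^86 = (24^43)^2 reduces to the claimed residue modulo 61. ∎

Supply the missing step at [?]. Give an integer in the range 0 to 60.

38

24^32 · 24^8 · 24^2 · 24^1 ≡ 34 · 9 · 27 · 24 = 198288.
198288 mod 61 = 38, so 24^43 ≡ 38 (mod 61).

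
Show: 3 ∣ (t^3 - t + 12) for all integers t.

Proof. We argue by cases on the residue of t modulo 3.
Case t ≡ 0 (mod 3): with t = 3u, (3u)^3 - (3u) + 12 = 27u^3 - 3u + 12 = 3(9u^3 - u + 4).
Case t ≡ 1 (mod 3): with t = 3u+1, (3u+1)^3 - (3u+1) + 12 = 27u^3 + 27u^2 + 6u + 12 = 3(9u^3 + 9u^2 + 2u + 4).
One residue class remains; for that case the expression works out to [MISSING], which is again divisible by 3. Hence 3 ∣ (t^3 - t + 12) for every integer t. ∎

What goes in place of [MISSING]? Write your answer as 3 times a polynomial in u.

3(9u^3 + 18u^2 + 11u + 6)

The residues treated are {0, 1}, so the missing case is t ≡ 2 (mod 3); write t = 3u+2.
Then (3u+2)^3 - (3u+2) + 12 = 27u^3 + 54u^2 + 33u + 18 = 3(9u^3 + 18u^2 + 11u + 6).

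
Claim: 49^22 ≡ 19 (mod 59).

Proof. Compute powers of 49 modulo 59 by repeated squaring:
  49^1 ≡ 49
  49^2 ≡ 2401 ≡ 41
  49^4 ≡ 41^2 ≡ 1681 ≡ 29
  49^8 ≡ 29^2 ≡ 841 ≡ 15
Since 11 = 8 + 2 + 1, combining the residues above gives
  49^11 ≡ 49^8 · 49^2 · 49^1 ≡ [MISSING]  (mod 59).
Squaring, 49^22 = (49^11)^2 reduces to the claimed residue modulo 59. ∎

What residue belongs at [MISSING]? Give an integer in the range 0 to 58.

49^8 · 49^2 · 49^1 ≡ 15 · 41 · 49 = 30135.
30135 mod 59 = 45, so 49^11 ≡ 45 (mod 59).

45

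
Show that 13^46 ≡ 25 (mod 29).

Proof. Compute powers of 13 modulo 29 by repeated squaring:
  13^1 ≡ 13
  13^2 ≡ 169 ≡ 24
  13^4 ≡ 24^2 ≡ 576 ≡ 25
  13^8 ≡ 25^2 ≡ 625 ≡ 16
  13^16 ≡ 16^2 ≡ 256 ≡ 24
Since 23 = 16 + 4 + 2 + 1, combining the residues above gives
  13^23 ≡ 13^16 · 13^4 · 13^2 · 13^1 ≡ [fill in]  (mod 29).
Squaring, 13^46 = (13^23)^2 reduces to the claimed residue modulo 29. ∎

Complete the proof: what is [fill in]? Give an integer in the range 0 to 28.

Multiply the listed residues: 24 · 25 · 24 · 13 = 600 → 14400 → 187200.
Reducing modulo 29: 187200 = 6455·29 + 5, so 13^23 ≡ 5.

5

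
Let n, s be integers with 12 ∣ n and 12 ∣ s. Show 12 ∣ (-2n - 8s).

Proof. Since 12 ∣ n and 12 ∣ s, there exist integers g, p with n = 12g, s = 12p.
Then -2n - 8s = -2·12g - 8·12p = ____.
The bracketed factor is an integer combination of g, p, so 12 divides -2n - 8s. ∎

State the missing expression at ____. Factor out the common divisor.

Pull the common 12 out of every term: -2·12g - 8·12p = 12(-2g - 8p).
-2g - 8p is an integer, which exhibits the divisibility.

12(-2g - 8p)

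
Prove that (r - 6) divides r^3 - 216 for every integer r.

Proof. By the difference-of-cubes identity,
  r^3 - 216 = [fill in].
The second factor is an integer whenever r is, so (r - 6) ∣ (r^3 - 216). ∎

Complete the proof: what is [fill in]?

a^3 - b^3 = (a - b)(a^2 + ab + b^2). With a = r, b = 6:
r^3 - 216 = (r - 6)(r^2 + 6r + 36).

(r - 6)(r^2 + 6r + 36)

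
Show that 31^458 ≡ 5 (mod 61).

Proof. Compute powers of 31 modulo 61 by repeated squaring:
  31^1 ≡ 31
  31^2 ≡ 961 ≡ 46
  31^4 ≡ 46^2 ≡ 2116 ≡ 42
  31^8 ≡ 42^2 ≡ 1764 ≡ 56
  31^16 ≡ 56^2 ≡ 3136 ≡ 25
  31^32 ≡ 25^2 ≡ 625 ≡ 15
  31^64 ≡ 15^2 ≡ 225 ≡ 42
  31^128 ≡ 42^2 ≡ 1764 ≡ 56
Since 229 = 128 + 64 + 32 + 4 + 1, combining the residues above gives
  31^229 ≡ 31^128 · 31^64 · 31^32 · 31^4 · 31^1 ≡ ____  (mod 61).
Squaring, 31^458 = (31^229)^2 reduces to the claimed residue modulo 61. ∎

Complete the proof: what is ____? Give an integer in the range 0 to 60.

35

31^128 · 31^64 · 31^32 · 31^4 · 31^1 ≡ 56 · 42 · 15 · 42 · 31 = 45934560.
45934560 mod 61 = 35, so 31^229 ≡ 35 (mod 61).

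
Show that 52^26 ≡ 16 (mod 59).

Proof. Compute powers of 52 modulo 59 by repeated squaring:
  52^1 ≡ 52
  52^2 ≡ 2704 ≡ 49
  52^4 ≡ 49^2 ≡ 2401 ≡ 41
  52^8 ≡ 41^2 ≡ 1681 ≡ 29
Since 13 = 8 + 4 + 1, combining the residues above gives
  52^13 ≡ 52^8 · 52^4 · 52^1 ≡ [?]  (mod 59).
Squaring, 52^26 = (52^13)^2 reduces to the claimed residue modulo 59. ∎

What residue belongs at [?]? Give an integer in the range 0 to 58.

52^8 · 52^4 · 52^1 ≡ 29 · 41 · 52 = 61828.
61828 mod 59 = 55, so 52^13 ≡ 55 (mod 59).

55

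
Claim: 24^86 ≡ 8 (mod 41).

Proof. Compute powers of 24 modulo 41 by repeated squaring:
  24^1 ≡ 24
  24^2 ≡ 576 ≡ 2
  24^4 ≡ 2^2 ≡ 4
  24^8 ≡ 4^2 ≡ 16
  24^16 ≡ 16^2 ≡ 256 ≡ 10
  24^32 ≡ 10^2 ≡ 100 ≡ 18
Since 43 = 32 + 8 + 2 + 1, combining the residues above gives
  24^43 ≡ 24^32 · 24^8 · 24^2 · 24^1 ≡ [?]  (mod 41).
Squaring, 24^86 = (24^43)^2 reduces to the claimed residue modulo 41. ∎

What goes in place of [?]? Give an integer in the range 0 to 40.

7

Multiply the listed residues: 18 · 16 · 2 · 24 = 288 → 576 → 13824.
Reducing modulo 41: 13824 = 337·41 + 7, so 24^43 ≡ 7.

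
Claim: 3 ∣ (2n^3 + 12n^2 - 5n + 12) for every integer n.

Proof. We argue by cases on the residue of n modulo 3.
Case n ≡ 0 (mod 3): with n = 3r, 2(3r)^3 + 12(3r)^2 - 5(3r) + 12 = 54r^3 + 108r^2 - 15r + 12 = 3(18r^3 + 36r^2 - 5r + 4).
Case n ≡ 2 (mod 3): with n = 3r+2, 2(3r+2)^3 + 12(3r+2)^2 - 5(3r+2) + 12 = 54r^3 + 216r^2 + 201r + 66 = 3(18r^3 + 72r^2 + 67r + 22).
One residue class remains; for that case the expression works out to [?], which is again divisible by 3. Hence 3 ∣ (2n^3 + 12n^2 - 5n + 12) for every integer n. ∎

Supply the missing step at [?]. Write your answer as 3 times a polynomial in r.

3(18r^3 + 54r^2 + 25r + 7)

The residues treated are {0, 2}, so the missing case is n ≡ 1 (mod 3); write n = 3r+1.
Then 2(3r+1)^3 + 12(3r+1)^2 - 5(3r+1) + 12 = 54r^3 + 162r^2 + 75r + 21 = 3(18r^3 + 54r^2 + 25r + 7).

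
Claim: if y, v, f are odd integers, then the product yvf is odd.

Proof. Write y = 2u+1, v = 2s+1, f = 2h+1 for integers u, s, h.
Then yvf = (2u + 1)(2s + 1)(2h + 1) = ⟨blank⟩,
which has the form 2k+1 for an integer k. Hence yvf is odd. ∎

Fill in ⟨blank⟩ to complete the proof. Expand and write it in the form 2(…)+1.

2(4hsu + 2hs + 2hu + h + 2su + s + u) + 1

(2u + 1)(2s + 1)(2h + 1) = 8hsu + 4hs + 4hu + 2h + 4su + 2s + 2u + 1
= 2(4hsu + 2hs + 2hu + h + 2su + s + u) + 1.
Since 4hsu + 2hs + 2hu + h + 2su + s + u is an integer, the product is of the form 2k+1 for an integer k.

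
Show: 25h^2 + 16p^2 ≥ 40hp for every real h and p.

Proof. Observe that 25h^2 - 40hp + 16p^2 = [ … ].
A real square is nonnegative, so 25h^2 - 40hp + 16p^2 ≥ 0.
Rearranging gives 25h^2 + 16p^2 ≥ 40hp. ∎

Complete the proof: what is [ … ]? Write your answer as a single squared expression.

(5h - 4p)^2

The leading and trailing coefficients are 5^2 and 4^2, and 40 = 2·5·4, so the trinomial is (5h - 4p)^2.
Hence 25h^2 - 40hp + 16p^2 ≥ 0.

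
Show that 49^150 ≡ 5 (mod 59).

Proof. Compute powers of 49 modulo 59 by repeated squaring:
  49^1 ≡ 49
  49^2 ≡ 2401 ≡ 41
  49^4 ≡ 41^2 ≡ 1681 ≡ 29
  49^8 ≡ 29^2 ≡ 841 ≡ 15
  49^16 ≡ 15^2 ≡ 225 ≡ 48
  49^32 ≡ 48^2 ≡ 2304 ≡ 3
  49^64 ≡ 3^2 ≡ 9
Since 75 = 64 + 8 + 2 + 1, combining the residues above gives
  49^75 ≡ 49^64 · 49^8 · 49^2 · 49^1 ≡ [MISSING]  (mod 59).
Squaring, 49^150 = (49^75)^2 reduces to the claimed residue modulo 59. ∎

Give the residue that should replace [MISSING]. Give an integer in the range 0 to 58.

51

49^64 · 49^8 · 49^2 · 49^1 ≡ 9 · 15 · 41 · 49 = 271215.
271215 mod 59 = 51, so 49^75 ≡ 51 (mod 59).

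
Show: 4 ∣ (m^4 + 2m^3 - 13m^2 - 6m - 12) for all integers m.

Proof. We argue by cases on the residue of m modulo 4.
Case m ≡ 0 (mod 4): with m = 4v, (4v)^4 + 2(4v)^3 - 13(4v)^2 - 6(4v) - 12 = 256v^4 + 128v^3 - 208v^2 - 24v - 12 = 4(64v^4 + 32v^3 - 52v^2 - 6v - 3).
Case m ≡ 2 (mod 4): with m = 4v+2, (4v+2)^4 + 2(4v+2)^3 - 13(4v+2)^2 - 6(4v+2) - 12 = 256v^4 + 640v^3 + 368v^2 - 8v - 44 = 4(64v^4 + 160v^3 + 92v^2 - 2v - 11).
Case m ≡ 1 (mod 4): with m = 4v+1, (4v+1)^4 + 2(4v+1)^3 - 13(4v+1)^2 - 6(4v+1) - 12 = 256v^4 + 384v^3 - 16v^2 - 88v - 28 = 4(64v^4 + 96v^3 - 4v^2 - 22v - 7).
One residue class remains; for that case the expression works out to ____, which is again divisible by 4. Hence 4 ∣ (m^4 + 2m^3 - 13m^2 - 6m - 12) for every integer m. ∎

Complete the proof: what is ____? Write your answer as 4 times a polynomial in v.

The residues treated are {0, 2, 1}, so the missing case is m ≡ 3 (mod 4); write m = 4v+3.
Then (4v+3)^4 + 2(4v+3)^3 - 13(4v+3)^2 - 6(4v+3) - 12 = 256v^4 + 896v^3 + 944v^2 + 312v - 12 = 4(64v^4 + 224v^3 + 236v^2 + 78v - 3).

4(64v^4 + 224v^3 + 236v^2 + 78v - 3)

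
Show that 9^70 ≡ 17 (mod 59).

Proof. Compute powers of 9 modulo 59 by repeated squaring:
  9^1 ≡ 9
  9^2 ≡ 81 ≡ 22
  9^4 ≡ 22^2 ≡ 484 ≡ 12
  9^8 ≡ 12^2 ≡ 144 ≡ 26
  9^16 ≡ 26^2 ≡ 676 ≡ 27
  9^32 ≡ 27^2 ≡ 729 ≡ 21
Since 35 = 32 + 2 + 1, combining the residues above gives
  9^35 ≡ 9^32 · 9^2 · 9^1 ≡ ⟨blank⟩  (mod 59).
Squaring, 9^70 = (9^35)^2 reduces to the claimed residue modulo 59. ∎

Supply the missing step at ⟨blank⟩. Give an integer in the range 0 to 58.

9^32 · 9^2 · 9^1 ≡ 21 · 22 · 9 = 4158.
4158 mod 59 = 28, so 9^35 ≡ 28 (mod 59).

28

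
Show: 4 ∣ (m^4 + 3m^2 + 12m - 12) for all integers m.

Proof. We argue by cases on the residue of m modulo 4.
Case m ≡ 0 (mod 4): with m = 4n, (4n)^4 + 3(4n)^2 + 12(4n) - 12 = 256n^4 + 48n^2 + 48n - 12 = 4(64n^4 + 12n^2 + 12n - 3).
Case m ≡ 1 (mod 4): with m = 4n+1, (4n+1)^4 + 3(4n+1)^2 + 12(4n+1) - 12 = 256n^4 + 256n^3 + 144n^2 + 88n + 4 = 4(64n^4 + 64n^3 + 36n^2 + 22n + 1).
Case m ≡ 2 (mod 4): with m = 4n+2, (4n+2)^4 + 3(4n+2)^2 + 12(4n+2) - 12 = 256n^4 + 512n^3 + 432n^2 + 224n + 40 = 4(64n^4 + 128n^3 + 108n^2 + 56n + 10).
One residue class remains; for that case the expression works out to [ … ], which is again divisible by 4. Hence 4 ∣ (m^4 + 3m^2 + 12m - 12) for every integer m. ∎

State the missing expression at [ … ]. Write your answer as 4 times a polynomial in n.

Only m ≡ 3 (mod 4) is unaccounted for. Put m = 4n+3:
(4n+3)^4 + 3(4n+3)^2 + 12(4n+3) - 12 expands to 256n^4 + 768n^3 + 912n^2 + 552n + 132,
and factoring out 4 leaves 4(64n^4 + 192n^3 + 228n^2 + 138n + 33).

4(64n^4 + 192n^3 + 228n^2 + 138n + 33)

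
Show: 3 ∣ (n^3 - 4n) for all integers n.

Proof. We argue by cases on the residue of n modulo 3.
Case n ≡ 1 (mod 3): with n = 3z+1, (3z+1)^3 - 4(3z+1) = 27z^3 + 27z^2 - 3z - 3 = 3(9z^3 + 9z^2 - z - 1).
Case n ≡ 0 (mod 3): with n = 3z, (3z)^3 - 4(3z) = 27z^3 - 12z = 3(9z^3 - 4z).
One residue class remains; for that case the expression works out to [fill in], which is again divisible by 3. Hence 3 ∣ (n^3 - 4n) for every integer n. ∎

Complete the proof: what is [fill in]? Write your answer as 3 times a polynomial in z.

3(9z^3 + 18z^2 + 8z)

Only n ≡ 2 (mod 3) is unaccounted for. Put n = 3z+2:
(3z+2)^3 - 4(3z+2) expands to 27z^3 + 54z^2 + 24z,
and factoring out 3 leaves 3(9z^3 + 18z^2 + 8z).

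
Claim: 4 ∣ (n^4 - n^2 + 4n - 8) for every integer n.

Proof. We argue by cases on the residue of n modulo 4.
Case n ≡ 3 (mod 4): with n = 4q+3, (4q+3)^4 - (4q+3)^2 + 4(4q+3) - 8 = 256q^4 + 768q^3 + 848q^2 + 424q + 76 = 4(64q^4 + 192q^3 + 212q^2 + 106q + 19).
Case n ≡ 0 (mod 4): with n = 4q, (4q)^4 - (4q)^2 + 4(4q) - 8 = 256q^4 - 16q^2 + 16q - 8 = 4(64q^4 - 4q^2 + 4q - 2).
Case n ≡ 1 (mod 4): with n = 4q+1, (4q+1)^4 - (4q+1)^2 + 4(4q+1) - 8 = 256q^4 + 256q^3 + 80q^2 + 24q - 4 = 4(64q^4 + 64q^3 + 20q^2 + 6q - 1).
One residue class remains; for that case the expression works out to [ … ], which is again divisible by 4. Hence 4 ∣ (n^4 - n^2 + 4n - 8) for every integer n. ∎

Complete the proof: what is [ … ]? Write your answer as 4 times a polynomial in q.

Only n ≡ 2 (mod 4) is unaccounted for. Put n = 4q+2:
(4q+2)^4 - (4q+2)^2 + 4(4q+2) - 8 expands to 256q^4 + 512q^3 + 368q^2 + 128q + 12,
and factoring out 4 leaves 4(64q^4 + 128q^3 + 92q^2 + 32q + 3).

4(64q^4 + 128q^3 + 92q^2 + 32q + 3)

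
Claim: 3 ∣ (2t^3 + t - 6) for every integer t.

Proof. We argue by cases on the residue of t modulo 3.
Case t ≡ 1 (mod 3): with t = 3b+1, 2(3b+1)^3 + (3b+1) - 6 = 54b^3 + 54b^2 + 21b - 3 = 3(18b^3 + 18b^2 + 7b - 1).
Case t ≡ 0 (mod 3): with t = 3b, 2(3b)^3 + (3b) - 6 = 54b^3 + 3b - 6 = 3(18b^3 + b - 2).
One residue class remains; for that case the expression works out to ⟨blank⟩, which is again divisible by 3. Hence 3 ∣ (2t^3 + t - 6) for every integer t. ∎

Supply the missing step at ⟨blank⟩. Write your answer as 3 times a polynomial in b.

3(18b^3 + 36b^2 + 25b + 4)

The residues treated are {1, 0}, so the missing case is t ≡ 2 (mod 3); write t = 3b+2.
Then 2(3b+2)^3 + (3b+2) - 6 = 54b^3 + 108b^2 + 75b + 12 = 3(18b^3 + 36b^2 + 25b + 4).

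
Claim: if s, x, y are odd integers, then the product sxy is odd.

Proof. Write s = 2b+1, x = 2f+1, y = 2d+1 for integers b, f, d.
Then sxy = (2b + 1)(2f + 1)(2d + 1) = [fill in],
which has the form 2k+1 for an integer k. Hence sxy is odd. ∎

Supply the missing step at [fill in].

2(4bdf + 2bd + 2bf + b + 2df + d + f) + 1

(2b + 1)(2f + 1)(2d + 1) = 8bdf + 4bd + 4bf + 2b + 4df + 2d + 2f + 1
= 2(4bdf + 2bd + 2bf + b + 2df + d + f) + 1.
Since 4bdf + 2bd + 2bf + b + 2df + d + f is an integer, the product is of the form 2k+1 for an integer k.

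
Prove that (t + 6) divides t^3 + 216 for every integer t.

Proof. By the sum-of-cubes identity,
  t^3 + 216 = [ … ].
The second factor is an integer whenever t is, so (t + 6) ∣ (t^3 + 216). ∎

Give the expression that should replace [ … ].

(t + 6)(t^2 - 6t + 36)

Polynomial division of t^3 + 216 by t + 6 leaves remainder 0 and quotient t^2 - 6t + 36.
Hence t^3 + 216 = (t + 6)(t^2 - 6t + 36).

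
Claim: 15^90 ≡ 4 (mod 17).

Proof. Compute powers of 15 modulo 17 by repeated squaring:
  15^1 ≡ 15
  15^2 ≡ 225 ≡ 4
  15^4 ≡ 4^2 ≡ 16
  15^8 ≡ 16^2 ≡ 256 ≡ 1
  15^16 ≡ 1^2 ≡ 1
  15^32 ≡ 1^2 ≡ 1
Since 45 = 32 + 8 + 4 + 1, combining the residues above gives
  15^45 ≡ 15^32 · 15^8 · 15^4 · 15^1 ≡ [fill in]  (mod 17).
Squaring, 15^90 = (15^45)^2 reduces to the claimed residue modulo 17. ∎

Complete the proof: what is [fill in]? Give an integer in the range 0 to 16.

2

Multiply the listed residues: 1 · 1 · 16 · 15 = 1 → 16 → 240.
Reducing modulo 17: 240 = 14·17 + 2, so 15^45 ≡ 2.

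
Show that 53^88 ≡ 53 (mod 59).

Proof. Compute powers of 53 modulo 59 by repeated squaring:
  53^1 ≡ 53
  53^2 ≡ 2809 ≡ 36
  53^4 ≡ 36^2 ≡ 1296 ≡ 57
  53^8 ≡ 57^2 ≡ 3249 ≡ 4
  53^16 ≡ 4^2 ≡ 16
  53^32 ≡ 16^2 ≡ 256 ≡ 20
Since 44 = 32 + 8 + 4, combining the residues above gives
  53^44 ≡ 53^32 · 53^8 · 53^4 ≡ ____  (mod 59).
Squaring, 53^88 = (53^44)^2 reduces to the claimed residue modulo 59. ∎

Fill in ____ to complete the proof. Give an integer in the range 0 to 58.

53^32 · 53^8 · 53^4 ≡ 20 · 4 · 57 = 4560.
4560 mod 59 = 17, so 53^44 ≡ 17 (mod 59).

17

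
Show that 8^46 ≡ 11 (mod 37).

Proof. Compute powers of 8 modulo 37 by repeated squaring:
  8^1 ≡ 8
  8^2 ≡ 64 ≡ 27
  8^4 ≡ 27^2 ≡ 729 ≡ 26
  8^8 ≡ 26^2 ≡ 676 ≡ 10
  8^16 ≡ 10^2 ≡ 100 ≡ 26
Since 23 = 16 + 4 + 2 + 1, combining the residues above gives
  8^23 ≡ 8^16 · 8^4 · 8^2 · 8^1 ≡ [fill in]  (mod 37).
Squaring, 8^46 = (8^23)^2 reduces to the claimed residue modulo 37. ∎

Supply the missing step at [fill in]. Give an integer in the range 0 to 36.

Multiply the listed residues: 26 · 26 · 27 · 8 = 676 → 18252 → 146016.
Reducing modulo 37: 146016 = 3946·37 + 14, so 8^23 ≡ 14.

14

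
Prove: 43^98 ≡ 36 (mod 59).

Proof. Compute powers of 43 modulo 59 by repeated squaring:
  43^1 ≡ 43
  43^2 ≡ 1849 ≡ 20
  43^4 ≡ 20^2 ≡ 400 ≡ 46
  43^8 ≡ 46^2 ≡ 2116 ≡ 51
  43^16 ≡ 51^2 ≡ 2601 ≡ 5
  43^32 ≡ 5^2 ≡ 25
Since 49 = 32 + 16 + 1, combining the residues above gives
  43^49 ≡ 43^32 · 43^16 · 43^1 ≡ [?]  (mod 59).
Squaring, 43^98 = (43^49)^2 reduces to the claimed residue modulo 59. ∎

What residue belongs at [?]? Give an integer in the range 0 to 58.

6

43^32 · 43^16 · 43^1 ≡ 25 · 5 · 43 = 5375.
5375 mod 59 = 6, so 43^49 ≡ 6 (mod 59).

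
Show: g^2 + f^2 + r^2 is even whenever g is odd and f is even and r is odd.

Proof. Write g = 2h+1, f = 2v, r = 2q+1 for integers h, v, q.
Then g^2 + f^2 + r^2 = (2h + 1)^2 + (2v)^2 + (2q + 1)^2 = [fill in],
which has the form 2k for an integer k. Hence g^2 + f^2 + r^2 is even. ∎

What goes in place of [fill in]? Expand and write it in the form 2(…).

(2h + 1)^2 + (2v)^2 + (2q + 1)^2 = 4h^2 + 4h + 4q^2 + 4q + 4v^2 + 2
= 2(2h^2 + 2h + 2q^2 + 2q + 2v^2 + 1).
Since 2h^2 + 2h + 2q^2 + 2q + 2v^2 + 1 is an integer, the sum of squares is of the form 2k for an integer k.

2(2h^2 + 2h + 2q^2 + 2q + 2v^2 + 1)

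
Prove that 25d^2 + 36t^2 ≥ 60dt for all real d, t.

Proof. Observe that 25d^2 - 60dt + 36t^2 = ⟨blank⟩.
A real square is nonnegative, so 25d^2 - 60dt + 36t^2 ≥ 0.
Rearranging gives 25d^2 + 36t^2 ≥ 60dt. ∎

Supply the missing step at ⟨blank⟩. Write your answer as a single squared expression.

(5d - 6t)^2

The leading and trailing coefficients are 5^2 and 6^2, and 60 = 2·5·6, so the trinomial is (5d - 6t)^2.
Hence 25d^2 - 60dt + 36t^2 ≥ 0.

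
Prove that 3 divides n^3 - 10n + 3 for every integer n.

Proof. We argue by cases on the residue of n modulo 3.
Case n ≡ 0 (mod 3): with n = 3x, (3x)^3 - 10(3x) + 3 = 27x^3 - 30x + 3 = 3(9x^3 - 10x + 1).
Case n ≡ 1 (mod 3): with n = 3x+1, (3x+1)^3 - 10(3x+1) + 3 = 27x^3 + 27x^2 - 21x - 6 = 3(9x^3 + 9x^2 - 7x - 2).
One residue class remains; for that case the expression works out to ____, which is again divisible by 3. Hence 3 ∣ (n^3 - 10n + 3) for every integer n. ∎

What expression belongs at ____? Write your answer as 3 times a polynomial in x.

The residues treated are {0, 1}, so the missing case is n ≡ 2 (mod 3); write n = 3x+2.
Then (3x+2)^3 - 10(3x+2) + 3 = 27x^3 + 54x^2 + 6x - 9 = 3(9x^3 + 18x^2 + 2x - 3).

3(9x^3 + 18x^2 + 2x - 3)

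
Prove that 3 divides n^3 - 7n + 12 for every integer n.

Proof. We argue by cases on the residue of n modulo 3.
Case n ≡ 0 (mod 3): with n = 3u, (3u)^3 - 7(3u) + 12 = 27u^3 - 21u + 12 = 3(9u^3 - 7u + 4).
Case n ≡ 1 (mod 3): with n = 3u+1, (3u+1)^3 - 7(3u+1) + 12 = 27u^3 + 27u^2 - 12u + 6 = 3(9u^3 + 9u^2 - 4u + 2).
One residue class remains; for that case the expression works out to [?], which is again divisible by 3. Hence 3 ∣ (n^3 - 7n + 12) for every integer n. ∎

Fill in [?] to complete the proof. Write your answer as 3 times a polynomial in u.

Only n ≡ 2 (mod 3) is unaccounted for. Put n = 3u+2:
(3u+2)^3 - 7(3u+2) + 12 expands to 27u^3 + 54u^2 + 15u + 6,
and factoring out 3 leaves 3(9u^3 + 18u^2 + 5u + 2).

3(9u^3 + 18u^2 + 5u + 2)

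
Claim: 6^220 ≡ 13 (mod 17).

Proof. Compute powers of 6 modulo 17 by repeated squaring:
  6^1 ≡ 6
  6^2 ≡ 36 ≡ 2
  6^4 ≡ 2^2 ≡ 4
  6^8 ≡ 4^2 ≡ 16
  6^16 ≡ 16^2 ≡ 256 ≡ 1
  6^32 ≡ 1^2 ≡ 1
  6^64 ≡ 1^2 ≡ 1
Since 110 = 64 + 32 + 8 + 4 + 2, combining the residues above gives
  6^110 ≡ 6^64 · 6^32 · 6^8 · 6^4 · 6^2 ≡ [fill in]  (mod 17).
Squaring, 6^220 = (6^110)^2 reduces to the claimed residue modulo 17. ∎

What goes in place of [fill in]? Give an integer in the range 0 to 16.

6^64 · 6^32 · 6^8 · 6^4 · 6^2 ≡ 1 · 1 · 16 · 4 · 2 = 128.
128 mod 17 = 9, so 6^110 ≡ 9 (mod 17).

9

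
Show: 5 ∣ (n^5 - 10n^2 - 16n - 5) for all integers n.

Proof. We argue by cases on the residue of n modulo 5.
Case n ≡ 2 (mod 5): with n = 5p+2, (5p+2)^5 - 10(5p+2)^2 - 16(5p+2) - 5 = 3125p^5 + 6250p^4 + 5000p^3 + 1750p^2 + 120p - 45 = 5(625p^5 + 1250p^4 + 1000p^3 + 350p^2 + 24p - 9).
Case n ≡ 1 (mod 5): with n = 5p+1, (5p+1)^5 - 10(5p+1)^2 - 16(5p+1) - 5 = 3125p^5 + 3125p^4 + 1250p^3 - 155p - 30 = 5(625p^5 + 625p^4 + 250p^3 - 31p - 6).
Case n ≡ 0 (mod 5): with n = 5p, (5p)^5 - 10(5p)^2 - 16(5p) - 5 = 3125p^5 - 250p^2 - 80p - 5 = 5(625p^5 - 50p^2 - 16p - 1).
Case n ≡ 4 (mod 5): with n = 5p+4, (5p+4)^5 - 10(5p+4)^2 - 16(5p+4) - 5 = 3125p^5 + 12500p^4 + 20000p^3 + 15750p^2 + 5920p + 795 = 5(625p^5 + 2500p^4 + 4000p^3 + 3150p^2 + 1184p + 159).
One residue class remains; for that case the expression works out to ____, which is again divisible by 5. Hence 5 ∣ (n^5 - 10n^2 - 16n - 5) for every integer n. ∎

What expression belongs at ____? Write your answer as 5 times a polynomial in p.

5(625p^5 + 1875p^4 + 2250p^3 + 1300p^2 + 329p + 20)

The residues treated are {2, 1, 0, 4}, so the missing case is n ≡ 3 (mod 5); write n = 5p+3.
Then (5p+3)^5 - 10(5p+3)^2 - 16(5p+3) - 5 = 3125p^5 + 9375p^4 + 11250p^3 + 6500p^2 + 1645p + 100 = 5(625p^5 + 1875p^4 + 2250p^3 + 1300p^2 + 329p + 20).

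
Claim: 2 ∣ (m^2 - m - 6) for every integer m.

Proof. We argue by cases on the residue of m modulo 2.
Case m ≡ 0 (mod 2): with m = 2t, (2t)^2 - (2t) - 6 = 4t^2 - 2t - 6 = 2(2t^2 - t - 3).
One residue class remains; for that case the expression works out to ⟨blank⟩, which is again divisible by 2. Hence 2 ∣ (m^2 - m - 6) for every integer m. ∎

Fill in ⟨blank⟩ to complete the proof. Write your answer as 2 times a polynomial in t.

The residues treated are {0}, so the missing case is m ≡ 1 (mod 2); write m = 2t+1.
Then (2t+1)^2 - (2t+1) - 6 = 4t^2 + 2t - 6 = 2(2t^2 + t - 3).

2(2t^2 + t - 3)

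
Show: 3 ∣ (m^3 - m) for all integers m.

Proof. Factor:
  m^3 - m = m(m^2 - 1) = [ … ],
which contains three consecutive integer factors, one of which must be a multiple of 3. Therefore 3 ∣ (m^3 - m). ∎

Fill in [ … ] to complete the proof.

(m - 1)m(m + 1)

m(m^2 - 1) = m(m - 1)(m + 1) = (m - 1)m(m + 1).
These three factors are consecutive integers, so their product is divisible by 3.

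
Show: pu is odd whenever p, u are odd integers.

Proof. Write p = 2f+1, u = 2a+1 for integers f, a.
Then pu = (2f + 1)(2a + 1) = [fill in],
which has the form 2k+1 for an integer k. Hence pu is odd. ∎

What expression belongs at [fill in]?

2(2af + a + f) + 1

(2f + 1)(2a + 1) = 4af + 2a + 2f + 1
= 2(2af + a + f) + 1.
Since 2af + a + f is an integer, the product is of the form 2k+1 for an integer k.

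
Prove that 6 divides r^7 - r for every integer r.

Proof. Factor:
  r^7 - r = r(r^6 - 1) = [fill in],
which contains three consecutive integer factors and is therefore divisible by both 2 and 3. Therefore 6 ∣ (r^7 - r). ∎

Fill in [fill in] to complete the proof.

r^6 - 1 = (r^2 - 1)(r^4 + r^2 + 1), and r^2 - 1 = (r-1)(r+1).
So r(r^6 - 1) = (r - 1)r(r + 1)(r^4 + r^2 + 1).

(r - 1)r(r + 1)(r^4 + r^2 + 1)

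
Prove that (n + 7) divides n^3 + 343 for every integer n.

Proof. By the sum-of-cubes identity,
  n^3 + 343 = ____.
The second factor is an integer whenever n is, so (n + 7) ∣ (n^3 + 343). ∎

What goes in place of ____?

(n + 7)(n^2 - 7n + 49)

Polynomial division of n^3 + 343 by n + 7 leaves remainder 0 and quotient n^2 - 7n + 49.
Hence n^3 + 343 = (n + 7)(n^2 - 7n + 49).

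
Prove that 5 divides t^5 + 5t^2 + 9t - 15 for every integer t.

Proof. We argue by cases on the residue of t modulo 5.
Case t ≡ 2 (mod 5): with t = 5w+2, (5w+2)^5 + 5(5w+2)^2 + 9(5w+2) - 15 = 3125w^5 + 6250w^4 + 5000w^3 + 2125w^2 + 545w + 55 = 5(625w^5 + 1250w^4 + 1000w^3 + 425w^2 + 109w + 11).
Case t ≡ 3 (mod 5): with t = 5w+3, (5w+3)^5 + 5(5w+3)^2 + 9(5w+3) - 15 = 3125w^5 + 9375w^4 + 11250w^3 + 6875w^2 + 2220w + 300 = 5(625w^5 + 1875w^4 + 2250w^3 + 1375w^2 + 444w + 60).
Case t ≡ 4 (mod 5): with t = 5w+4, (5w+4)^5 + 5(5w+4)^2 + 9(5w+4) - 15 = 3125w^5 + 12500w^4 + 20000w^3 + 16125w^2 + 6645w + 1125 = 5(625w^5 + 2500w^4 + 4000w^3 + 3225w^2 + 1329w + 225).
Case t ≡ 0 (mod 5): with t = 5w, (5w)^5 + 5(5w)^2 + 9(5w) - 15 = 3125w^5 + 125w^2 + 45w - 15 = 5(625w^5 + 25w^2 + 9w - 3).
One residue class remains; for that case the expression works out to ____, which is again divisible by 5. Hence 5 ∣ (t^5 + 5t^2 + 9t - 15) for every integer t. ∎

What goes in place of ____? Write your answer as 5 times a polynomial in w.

5(625w^5 + 625w^4 + 250w^3 + 75w^2 + 24w)

The residues treated are {2, 3, 4, 0}, so the missing case is t ≡ 1 (mod 5); write t = 5w+1.
Then (5w+1)^5 + 5(5w+1)^2 + 9(5w+1) - 15 = 3125w^5 + 3125w^4 + 1250w^3 + 375w^2 + 120w = 5(625w^5 + 625w^4 + 250w^3 + 75w^2 + 24w).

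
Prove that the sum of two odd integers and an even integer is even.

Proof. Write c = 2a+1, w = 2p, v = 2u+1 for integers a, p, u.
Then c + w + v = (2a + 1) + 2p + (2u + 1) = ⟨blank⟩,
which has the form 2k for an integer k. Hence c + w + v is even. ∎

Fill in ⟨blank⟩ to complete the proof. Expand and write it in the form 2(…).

2(a + p + u + 1)

(2a + 1) + 2p + (2u + 1) = 2a + 2p + 2u + 2
= 2(a + p + u + 1).
Since a + p + u + 1 is an integer, the sum is of the form 2k for an integer k.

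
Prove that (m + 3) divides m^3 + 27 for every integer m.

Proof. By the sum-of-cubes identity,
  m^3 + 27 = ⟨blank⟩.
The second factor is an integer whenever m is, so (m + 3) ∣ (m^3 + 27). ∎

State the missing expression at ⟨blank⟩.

a^3 + b^3 = (a + b)(a^2 - ab + b^2). With a = m, b = 3:
m^3 + 27 = (m + 3)(m^2 - 3m + 9).

(m + 3)(m^2 - 3m + 9)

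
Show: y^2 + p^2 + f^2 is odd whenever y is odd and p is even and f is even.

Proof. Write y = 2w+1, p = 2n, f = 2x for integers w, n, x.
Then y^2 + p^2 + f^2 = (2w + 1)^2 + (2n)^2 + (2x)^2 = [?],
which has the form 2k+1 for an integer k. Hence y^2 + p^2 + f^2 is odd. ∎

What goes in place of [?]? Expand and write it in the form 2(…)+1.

2(2n^2 + 2w^2 + 2w + 2x^2) + 1

Expanding: (2w + 1)^2 + (2n)^2 + (2x)^2 = 4n^2 + 4w^2 + 4w + 4x^2 + 1.
Every term except the constant is even, so this is 2(2n^2 + 2w^2 + 2w + 2x^2) + 1,
and 2n^2 + 2w^2 + 2w + 2x^2 ∈ ℤ gives the required form.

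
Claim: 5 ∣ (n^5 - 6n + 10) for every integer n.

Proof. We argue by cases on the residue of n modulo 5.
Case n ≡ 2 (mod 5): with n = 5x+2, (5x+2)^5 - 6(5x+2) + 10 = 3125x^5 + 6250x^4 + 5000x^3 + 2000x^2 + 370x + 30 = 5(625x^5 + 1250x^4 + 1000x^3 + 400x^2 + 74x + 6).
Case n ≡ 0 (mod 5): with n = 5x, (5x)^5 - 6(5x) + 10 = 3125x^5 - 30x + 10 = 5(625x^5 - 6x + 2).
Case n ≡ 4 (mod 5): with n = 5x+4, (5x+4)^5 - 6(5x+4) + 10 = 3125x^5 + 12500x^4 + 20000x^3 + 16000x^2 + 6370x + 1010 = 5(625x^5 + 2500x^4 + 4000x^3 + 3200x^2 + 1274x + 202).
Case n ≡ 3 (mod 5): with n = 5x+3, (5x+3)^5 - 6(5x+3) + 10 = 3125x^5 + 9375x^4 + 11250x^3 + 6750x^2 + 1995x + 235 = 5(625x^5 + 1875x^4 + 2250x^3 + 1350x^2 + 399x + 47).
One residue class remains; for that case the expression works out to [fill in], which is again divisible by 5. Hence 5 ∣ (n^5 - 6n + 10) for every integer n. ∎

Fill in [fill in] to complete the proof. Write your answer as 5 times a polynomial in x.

5(625x^5 + 625x^4 + 250x^3 + 50x^2 - x + 1)

Only n ≡ 1 (mod 5) is unaccounted for. Put n = 5x+1:
(5x+1)^5 - 6(5x+1) + 10 expands to 3125x^5 + 3125x^4 + 1250x^3 + 250x^2 - 5x + 5,
and factoring out 5 leaves 5(625x^5 + 625x^4 + 250x^3 + 50x^2 - x + 1).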